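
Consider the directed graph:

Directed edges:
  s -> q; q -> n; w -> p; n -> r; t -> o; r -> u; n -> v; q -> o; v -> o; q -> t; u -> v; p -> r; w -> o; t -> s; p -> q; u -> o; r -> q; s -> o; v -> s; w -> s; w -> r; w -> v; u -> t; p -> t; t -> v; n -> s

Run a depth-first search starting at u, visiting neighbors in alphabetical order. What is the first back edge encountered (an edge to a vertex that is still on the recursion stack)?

DFS from u (visiting neighbors in alphabetical order); mark gray on enter, black on exit:
u gray
  o gray
  o black
  t gray
    t→o: o black — skip
    s gray
      s→o: o black — skip
      q gray
        n gray
          r gray
            r→q: q is gray → back edge
First back edge: r → q.

r->q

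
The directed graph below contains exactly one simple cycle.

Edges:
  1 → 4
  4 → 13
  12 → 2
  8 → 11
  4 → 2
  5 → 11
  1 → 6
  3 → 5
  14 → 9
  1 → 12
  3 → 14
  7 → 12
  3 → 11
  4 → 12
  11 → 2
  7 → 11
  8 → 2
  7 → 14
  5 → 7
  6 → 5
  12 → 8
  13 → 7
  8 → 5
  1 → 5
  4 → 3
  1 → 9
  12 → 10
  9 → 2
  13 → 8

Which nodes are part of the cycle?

5, 7, 8, 12

DFS with gray/black marking from 7:
7 gray
  12 gray
    8 gray
      11 gray
        2 gray
        2 black
      11 black
      8→2: 2 black — skip
      5 gray
        5→7: 7 is gray → back edge
Back edge closes the cycle 7 → 12 → 8 → 5 → 7; its vertices are {5, 7, 8, 12}.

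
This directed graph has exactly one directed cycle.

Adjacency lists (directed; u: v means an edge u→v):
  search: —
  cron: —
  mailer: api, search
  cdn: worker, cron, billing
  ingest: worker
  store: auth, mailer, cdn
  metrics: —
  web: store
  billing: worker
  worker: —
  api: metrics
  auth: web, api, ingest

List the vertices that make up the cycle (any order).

web, auth, store

DFS with gray/black marking from store:
store gray
  auth gray
    web gray
      web→store: store is gray → back edge
Back edge closes the cycle store → auth → web → store; its vertices are {web, auth, store}.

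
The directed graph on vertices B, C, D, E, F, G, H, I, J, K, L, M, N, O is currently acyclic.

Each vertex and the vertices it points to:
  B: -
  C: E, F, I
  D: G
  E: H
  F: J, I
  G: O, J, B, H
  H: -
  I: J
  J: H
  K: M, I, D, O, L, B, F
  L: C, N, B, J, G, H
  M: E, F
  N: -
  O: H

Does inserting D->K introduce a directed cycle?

Adding D→K creates a cycle iff K can already reach D.
Path from K: K → D.
So K → … → D → K is a cycle.

Yes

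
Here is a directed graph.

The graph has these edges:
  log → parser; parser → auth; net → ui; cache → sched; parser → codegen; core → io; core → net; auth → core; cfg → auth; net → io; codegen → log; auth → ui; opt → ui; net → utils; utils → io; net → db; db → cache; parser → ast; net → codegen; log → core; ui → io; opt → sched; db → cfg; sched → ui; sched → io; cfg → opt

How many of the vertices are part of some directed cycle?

A vertex is on a directed cycle iff it belongs to a strongly connected component of size ≥ 2 (or has a self-loop).
The vertices on cycles are {db, cfg, log, net, auth, core, parser, codegen} — 8 in total.

8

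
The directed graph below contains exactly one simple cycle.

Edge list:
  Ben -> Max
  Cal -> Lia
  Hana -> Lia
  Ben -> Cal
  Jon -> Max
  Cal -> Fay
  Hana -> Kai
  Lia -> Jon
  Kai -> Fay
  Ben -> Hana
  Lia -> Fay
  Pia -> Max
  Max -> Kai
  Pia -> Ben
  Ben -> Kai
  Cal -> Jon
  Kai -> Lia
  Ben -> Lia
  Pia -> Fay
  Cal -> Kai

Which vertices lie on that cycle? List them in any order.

DFS with gray/black marking from Max:
Max gray
  Kai gray
    Fay gray
    Fay black
    Lia gray
      Jon gray
        Jon→Max: Max is gray → back edge
Back edge closes the cycle Max → Kai → Lia → Jon → Max; its vertices are {Jon, Kai, Lia, Max}.

Jon, Kai, Lia, Max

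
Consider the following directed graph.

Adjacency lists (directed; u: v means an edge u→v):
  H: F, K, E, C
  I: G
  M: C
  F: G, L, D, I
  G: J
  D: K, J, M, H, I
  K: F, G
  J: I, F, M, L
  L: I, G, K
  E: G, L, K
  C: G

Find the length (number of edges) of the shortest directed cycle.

3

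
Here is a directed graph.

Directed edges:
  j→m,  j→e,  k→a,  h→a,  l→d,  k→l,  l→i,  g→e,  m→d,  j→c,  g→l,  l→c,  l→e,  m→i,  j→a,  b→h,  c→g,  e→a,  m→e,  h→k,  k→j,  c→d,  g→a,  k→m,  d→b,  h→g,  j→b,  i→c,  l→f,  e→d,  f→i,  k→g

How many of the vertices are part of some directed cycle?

12

A vertex is on a directed cycle iff it belongs to a strongly connected component of size ≥ 2 (or has a self-loop).
The vertices on cycles are {b, c, d, e, f, g, h, i, j, k, l, m} — 12 in total.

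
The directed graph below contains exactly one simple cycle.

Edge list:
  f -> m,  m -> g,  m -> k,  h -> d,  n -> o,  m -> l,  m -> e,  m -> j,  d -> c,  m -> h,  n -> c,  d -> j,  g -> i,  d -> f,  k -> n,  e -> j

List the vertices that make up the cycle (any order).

d, f, h, m

DFS with gray/black marking from m:
m gray
  h gray
    d gray
      f gray
        f→m: m is gray → back edge
Back edge closes the cycle m → h → d → f → m; its vertices are {d, f, h, m}.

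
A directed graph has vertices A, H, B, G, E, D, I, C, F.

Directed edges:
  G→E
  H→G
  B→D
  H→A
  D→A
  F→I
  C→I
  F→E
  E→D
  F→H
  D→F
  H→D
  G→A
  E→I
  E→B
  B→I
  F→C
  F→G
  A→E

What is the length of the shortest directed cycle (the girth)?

3

For each vertex v, BFS finds the shortest path from v back to v.
The shortest such closed walk is F → H → D → F, length 3.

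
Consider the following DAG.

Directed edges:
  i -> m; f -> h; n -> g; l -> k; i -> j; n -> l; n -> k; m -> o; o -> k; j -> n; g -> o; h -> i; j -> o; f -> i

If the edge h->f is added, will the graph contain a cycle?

Yes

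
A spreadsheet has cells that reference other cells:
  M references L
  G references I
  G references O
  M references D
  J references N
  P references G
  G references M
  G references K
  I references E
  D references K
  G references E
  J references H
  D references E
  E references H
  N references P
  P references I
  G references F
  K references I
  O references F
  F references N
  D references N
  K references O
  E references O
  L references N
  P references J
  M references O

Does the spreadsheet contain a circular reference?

DFS with white/gray/black marking, starting from H:
H gray
H black
D gray
  E gray
    E→H: H black — skip
    O gray
      F gray
        N gray
          P gray
            I gray
              I→E: E is gray → back edge
Back edge found, so a cycle exists: E → O → F → N → P → I → E.

Yes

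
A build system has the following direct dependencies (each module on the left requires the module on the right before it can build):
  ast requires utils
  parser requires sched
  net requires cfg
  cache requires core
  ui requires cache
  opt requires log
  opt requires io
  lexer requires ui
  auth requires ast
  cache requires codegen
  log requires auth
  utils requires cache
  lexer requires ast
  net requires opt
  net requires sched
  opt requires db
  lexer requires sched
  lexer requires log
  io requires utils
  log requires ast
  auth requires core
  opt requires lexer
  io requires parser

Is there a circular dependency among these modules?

No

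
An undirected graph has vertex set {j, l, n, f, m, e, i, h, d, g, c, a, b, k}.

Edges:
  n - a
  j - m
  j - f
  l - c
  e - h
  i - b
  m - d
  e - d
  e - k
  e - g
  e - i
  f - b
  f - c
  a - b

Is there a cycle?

DFS, tracking each vertex's parent; an edge to a visited non-parent vertex closes a cycle.
Start from g:
visit g (parent –)
  visit e (parent g)
    visit k (parent e)
      k–e: parent, skip
    visit i (parent e)
      visit b (parent i)
        visit f (parent b)
          visit c (parent f)
            c–f: parent, skip
            visit l (parent c)
              l–c: parent, skip
          visit j (parent f)
            j–f: parent, skip
            visit m (parent j)
              visit d (parent m)
                d–m: parent, skip
                d–e: e visited and ≠ parent → cycle
Cycle: e – i – b – f – j – m – d – e.

Yes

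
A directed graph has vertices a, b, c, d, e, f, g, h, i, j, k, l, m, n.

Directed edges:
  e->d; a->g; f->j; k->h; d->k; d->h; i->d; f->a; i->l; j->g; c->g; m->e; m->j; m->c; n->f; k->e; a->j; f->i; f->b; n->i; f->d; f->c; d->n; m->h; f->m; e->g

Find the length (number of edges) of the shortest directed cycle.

3

For each vertex v, BFS finds the shortest path from v back to v.
The shortest such closed walk is f → d → n → f, length 3.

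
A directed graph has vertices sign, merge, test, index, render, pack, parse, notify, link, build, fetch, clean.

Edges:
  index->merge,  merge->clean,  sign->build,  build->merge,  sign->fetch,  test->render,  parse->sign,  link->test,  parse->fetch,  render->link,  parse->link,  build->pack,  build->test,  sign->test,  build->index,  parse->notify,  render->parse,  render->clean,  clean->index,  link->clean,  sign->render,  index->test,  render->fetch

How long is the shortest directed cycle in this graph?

3

For each vertex v, BFS finds the shortest path from v back to v.
The shortest such closed walk is parse → sign → render → parse, length 3.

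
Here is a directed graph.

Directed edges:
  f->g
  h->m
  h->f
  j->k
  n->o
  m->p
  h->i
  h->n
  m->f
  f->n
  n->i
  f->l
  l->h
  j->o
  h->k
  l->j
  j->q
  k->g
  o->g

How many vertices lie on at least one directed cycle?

4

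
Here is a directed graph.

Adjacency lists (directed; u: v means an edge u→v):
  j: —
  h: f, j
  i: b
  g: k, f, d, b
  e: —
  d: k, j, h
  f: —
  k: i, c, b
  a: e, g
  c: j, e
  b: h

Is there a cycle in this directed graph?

No

DFS with white/gray/black marking, starting from a:
a gray
  e gray
  e black
  g gray
    k gray
      i gray
        b gray
          h gray
            f gray
            f black
            j gray
            j black
          h black
        b black
      i black
      c gray
        c→j: j black — skip
        c→e: e black — skip
      c black
      k→b: b black — skip
    k black
    g→f: f black — skip
    d gray
      d→k: k black — skip
      d→j: j black — skip
      d→h: h black — skip
    d black
    g→b: b black — skip
  g black
a black
Every edge goes to a white or black vertex — no back edge, so the graph is acyclic.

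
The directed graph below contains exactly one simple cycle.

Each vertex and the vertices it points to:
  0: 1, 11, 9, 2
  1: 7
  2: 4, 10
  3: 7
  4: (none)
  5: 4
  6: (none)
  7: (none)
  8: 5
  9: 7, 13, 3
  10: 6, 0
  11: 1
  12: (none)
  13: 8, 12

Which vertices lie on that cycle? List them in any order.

0, 2, 10

DFS with gray/black marking from 0:
0 gray
  1 gray
    7 gray
    7 black
  1 black
  11 gray
    11→1: 1 black — skip
  11 black
  9 gray
    9→7: 7 black — skip
    13 gray
      8 gray
        5 gray
          4 gray
          4 black
        5 black
      8 black
      12 gray
      12 black
    13 black
    3 gray
      3→7: 7 black — skip
    3 black
  9 black
  2 gray
    2→4: 4 black — skip
    10 gray
      6 gray
      6 black
      10→0: 0 is gray → back edge
Back edge closes the cycle 0 → 2 → 10 → 0; its vertices are {0, 2, 10}.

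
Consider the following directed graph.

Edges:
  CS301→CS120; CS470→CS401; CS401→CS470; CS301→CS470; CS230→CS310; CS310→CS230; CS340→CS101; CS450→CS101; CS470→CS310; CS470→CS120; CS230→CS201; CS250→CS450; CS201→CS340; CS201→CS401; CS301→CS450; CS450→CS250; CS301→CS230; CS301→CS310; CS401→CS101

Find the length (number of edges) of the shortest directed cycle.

For each vertex v, BFS finds the shortest path from v back to v.
The shortest such closed walk is CS450 → CS250 → CS450, length 2.

2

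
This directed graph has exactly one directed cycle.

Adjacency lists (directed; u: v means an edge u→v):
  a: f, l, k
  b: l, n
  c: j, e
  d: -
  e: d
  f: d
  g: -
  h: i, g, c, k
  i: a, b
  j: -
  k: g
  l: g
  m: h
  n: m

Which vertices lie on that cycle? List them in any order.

DFS with gray/black marking from h:
h gray
  i gray
    a gray
      f gray
        d gray
        d black
      f black
      l gray
        g gray
        g black
      l black
      k gray
        k→g: g black — skip
      k black
    a black
    b gray
      b→l: l black — skip
      n gray
        m gray
          m→h: h is gray → back edge
Back edge closes the cycle h → i → b → n → m → h; its vertices are {b, h, i, m, n}.

b, h, i, m, n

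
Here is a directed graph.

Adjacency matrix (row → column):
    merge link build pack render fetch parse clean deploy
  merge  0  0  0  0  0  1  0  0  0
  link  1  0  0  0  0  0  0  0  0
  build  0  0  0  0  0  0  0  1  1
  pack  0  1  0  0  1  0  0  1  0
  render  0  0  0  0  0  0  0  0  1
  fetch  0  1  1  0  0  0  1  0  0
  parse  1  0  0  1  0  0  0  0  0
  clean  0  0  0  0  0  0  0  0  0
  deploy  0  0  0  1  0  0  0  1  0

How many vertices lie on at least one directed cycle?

8

A vertex is on a directed cycle iff it belongs to a strongly connected component of size ≥ 2 (or has a self-loop).
The vertices on cycles are {link, pack, build, fetch, merge, parse, deploy, render} — 8 in total.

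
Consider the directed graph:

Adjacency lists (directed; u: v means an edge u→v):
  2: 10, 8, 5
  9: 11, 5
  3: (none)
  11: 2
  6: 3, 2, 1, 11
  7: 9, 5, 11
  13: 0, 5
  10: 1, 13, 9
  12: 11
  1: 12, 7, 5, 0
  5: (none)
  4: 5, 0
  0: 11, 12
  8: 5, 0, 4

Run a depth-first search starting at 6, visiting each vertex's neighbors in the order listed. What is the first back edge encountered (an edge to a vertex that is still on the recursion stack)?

DFS from 6 (visiting each vertex's neighbors in the order listed); mark gray on enter, black on exit:
6 gray
  3 gray
  3 black
  2 gray
    10 gray
      1 gray
        12 gray
          11 gray
            11→2: 2 is gray → back edge
First back edge: 11 → 2.

11->2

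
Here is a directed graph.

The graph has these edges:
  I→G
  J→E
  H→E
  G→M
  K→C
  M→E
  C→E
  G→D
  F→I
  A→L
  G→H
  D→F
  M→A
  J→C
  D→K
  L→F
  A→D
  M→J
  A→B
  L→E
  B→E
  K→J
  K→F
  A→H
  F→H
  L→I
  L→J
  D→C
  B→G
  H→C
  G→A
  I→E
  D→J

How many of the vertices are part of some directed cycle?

9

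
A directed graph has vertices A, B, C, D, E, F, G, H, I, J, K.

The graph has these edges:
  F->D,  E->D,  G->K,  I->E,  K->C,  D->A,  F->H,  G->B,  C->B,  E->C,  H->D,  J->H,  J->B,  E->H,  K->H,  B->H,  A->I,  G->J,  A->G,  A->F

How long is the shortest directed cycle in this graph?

3

For each vertex v, BFS finds the shortest path from v back to v.
The shortest such closed walk is A → F → D → A, length 3.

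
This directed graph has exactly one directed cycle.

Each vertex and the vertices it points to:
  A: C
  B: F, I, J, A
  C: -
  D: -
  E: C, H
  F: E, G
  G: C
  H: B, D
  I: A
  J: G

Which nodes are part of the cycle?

B, E, F, H

DFS with gray/black marking from H:
H gray
  B gray
    F gray
      E gray
        C gray
        C black
        E→H: H is gray → back edge
Back edge closes the cycle H → B → F → E → H; its vertices are {B, E, F, H}.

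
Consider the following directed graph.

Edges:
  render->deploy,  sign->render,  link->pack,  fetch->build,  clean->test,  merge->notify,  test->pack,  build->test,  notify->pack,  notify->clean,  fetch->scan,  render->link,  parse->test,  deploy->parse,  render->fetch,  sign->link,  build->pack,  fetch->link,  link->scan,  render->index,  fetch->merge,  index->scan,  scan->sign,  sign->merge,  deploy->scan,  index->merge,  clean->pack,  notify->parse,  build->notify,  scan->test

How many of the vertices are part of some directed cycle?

7

A vertex is on a directed cycle iff it belongs to a strongly connected component of size ≥ 2 (or has a self-loop).
The vertices on cycles are {link, scan, sign, fetch, index, deploy, render} — 7 in total.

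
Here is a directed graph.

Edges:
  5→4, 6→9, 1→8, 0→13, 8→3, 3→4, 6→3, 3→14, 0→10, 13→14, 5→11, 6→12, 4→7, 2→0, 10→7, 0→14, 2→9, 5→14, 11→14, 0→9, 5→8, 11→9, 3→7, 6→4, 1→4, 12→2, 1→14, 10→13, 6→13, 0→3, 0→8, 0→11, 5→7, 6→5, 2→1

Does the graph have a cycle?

No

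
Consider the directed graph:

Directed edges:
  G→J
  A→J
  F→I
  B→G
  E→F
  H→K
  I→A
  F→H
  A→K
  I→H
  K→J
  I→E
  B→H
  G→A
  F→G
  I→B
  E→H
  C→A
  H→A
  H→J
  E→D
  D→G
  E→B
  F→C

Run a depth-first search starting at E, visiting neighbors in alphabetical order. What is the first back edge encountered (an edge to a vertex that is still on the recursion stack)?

DFS from E (visiting neighbors in alphabetical order); mark gray on enter, black on exit:
E gray
  B gray
    G gray
      A gray
        J gray
        J black
        K gray
          K→J: J black — skip
        K black
      A black
      G→J: J black — skip
    G black
    H gray
      H→A: A black — skip
      H→J: J black — skip
      H→K: K black — skip
    H black
  B black
  D gray
    D→G: G black — skip
  D black
  F gray
    C gray
      C→A: A black — skip
    C black
    F→G: G black — skip
    F→H: H black — skip
    I gray
      I→A: A black — skip
      I→B: B black — skip
      I→E: E is gray → back edge
First back edge: I → E.

I→E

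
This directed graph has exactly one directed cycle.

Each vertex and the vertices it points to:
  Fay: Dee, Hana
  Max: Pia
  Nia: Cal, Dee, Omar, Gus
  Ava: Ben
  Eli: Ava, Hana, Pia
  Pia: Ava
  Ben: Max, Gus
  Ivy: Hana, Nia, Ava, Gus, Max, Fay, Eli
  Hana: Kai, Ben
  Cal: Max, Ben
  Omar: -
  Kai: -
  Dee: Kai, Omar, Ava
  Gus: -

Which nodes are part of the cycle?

Ava, Ben, Max, Pia

DFS with gray/black marking from Ava:
Ava gray
  Ben gray
    Max gray
      Pia gray
        Pia→Ava: Ava is gray → back edge
Back edge closes the cycle Ava → Ben → Max → Pia → Ava; its vertices are {Ava, Ben, Max, Pia}.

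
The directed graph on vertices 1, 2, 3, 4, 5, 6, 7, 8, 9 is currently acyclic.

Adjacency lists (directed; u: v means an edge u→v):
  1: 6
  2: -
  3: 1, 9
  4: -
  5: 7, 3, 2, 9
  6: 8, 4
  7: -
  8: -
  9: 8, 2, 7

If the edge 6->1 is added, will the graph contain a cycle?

Adding 6→1 creates a cycle iff 1 can already reach 6.
Path from 1: 1 → 6.
So 1 → … → 6 → 1 is a cycle.

Yes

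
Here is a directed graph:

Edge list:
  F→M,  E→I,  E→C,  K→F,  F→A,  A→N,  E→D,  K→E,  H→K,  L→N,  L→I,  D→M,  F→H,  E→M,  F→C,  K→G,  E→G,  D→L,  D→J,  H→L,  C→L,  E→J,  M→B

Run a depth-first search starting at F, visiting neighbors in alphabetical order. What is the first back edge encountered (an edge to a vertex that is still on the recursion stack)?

DFS from F (visiting neighbors in alphabetical order); mark gray on enter, black on exit:
F gray
  A gray
    N gray
    N black
  A black
  C gray
    L gray
      I gray
      I black
      L→N: N black — skip
    L black
  C black
  H gray
    K gray
      E gray
        E→C: C black — skip
        D gray
          J gray
          J black
          D→L: L black — skip
          M gray
            B gray
            B black
          M black
        D black
        G gray
        G black
        E→I: I black — skip
        E→J: J black — skip
        E→M: M black — skip
      E black
      K→F: F is gray → back edge
First back edge: K → F.

K→F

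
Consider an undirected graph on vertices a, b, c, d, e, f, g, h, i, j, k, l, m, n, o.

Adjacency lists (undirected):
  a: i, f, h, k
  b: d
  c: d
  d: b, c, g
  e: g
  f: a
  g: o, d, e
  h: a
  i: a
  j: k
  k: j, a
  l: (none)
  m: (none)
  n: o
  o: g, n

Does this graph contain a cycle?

DFS, tracking each vertex's parent; an edge to a visited non-parent vertex closes a cycle.
Start from m:
visit m (parent –)
visit a (parent –)
  visit i (parent a)
    i–a: parent, skip
  visit f (parent a)
    f–a: parent, skip
  visit h (parent a)
    h–a: parent, skip
  visit k (parent a)
    visit j (parent k)
      j–k: parent, skip
    k–a: parent, skip
visit b (parent –)
  visit d (parent b)
    d–b: parent, skip
    visit c (parent d)
      c–d: parent, skip
    visit g (parent d)
      visit o (parent g)
        o–g: parent, skip
        visit n (parent o)
          n–o: parent, skip
      g–d: parent, skip
      visit e (parent g)
        e–g: parent, skip
visit l (parent –)
No non-parent visited neighbor found — the graph is a forest.

No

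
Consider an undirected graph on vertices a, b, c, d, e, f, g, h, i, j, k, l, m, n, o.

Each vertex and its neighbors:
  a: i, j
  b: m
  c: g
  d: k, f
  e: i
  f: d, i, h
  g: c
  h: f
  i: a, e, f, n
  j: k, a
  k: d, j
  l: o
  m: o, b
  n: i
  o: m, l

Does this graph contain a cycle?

DFS, tracking each vertex's parent; an edge to a visited non-parent vertex closes a cycle.
Start from k:
visit k (parent –)
  visit d (parent k)
    d–k: parent, skip
    visit f (parent d)
      f–d: parent, skip
      visit i (parent f)
        visit a (parent i)
          a–i: parent, skip
          visit j (parent a)
            j–k: k visited and ≠ parent → cycle
Cycle: k – d – f – i – a – j – k.

Yes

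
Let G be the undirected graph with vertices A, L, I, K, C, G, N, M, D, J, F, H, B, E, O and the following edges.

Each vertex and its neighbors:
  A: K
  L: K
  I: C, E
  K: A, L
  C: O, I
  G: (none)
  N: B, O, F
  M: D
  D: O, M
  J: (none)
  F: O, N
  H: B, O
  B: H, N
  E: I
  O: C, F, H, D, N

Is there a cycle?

DFS, tracking each vertex's parent; an edge to a visited non-parent vertex closes a cycle.
Start from I:
visit I (parent –)
  visit C (parent I)
    visit O (parent C)
      O–C: parent, skip
      visit F (parent O)
        F–O: parent, skip
        visit N (parent F)
          visit B (parent N)
            visit H (parent B)
              H–B: parent, skip
              H–O: O visited and ≠ parent → cycle
Cycle: O – F – N – B – H – O.

Yes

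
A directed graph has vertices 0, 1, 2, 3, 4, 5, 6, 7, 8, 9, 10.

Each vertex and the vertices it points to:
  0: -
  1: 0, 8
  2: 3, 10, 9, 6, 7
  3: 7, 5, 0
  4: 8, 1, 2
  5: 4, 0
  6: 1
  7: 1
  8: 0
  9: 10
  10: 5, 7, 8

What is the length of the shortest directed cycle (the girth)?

For each vertex v, BFS finds the shortest path from v back to v.
The shortest such closed walk is 4 → 2 → 10 → 5 → 4, length 4.

4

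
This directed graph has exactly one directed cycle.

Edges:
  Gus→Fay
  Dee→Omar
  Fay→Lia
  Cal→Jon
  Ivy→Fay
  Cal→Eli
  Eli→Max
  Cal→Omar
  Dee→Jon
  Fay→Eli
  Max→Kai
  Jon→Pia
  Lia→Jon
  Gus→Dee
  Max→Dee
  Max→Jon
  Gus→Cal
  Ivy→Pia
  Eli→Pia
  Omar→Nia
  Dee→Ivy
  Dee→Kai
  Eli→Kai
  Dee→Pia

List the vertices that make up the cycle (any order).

Dee, Eli, Fay, Ivy, Max

DFS with gray/black marking from Dee:
Dee gray
  Pia gray
  Pia black
  Kai gray
  Kai black
  Jon gray
    Jon→Pia: Pia black — skip
  Jon black
  Omar gray
    Nia gray
    Nia black
  Omar black
  Ivy gray
    Fay gray
      Eli gray
        Eli→Pia: Pia black — skip
        Eli→Kai: Kai black — skip
        Max gray
          Max→Jon: Jon black — skip
          Max→Kai: Kai black — skip
          Max→Dee: Dee is gray → back edge
Back edge closes the cycle Dee → Ivy → Fay → Eli → Max → Dee; its vertices are {Dee, Eli, Fay, Ivy, Max}.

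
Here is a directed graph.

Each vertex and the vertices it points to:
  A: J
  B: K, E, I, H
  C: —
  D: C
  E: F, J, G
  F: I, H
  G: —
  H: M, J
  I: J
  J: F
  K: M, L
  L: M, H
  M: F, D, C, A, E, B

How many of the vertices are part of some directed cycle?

A vertex is on a directed cycle iff it belongs to a strongly connected component of size ≥ 2 (or has a self-loop).
The vertices on cycles are {A, B, E, F, H, I, J, K, L, M} — 10 in total.

10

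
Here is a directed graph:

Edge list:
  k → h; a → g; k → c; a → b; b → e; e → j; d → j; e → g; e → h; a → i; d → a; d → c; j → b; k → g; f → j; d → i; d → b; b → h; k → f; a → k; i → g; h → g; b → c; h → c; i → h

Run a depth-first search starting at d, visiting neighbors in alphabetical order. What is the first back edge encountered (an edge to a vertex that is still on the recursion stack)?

DFS from d (visiting neighbors in alphabetical order); mark gray on enter, black on exit:
d gray
  a gray
    b gray
      c gray
      c black
      e gray
        g gray
        g black
        h gray
          h→c: c black — skip
          h→g: g black — skip
        h black
        j gray
          j→b: b is gray → back edge
First back edge: j → b.

j→b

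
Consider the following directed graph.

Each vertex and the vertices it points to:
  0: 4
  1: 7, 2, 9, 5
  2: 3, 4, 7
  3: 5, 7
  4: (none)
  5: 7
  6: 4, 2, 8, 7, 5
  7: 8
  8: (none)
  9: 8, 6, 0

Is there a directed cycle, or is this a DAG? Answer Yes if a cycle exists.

No

DFS with white/gray/black marking, starting from 5:
5 gray
  7 gray
    8 gray
    8 black
  7 black
5 black
0 gray
  4 gray
  4 black
0 black
1 gray
  1→7: 7 black — skip
  2 gray
    3 gray
      3→5: 5 black — skip
      3→7: 7 black — skip
    3 black
    2→4: 4 black — skip
    2→7: 7 black — skip
  2 black
  9 gray
    9→8: 8 black — skip
    6 gray
      6→4: 4 black — skip
      6→2: 2 black — skip
      6→8: 8 black — skip
      6→7: 7 black — skip
      6→5: 5 black — skip
    6 black
    9→0: 0 black — skip
  9 black
  1→5: 5 black — skip
1 black
Every edge goes to a white or black vertex — no back edge, so the graph is acyclic.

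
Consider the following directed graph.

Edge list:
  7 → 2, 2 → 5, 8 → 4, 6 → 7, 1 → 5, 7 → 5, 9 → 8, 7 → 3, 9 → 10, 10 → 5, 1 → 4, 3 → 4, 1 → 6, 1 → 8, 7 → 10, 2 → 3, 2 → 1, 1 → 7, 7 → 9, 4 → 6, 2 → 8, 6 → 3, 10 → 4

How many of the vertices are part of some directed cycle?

9

A vertex is on a directed cycle iff it belongs to a strongly connected component of size ≥ 2 (or has a self-loop).
The vertices on cycles are {1, 2, 3, 4, 6, 7, 8, 9, 10} — 9 in total.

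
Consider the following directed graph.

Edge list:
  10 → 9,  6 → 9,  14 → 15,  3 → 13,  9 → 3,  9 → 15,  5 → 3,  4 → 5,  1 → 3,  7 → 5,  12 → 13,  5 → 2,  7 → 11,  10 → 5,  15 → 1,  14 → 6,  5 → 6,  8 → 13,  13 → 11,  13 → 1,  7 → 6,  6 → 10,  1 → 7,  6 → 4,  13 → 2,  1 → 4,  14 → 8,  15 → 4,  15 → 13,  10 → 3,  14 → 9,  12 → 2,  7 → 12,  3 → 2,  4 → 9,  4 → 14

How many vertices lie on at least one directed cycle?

13

A vertex is on a directed cycle iff it belongs to a strongly connected component of size ≥ 2 (or has a self-loop).
The vertices on cycles are {1, 3, 4, 5, 6, 7, 8, 9, 10, 12, 13, 14, 15} — 13 in total.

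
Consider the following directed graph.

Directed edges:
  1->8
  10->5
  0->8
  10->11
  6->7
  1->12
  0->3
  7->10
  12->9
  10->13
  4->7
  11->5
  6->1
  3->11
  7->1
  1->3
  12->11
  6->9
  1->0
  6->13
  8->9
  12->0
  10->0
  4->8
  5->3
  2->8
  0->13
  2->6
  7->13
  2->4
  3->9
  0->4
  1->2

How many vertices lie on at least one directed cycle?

A vertex is on a directed cycle iff it belongs to a strongly connected component of size ≥ 2 (or has a self-loop).
The vertices on cycles are {0, 1, 2, 3, 4, 5, 6, 7, 10, 11, 12} — 11 in total.

11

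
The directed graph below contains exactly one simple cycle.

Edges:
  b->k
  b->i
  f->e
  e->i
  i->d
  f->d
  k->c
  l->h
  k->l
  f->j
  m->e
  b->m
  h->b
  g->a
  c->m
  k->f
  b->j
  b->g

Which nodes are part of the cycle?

b, h, k, l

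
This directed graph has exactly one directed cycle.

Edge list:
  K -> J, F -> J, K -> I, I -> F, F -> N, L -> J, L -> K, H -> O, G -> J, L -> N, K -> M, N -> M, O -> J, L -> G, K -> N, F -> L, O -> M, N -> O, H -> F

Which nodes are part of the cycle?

F, I, K, L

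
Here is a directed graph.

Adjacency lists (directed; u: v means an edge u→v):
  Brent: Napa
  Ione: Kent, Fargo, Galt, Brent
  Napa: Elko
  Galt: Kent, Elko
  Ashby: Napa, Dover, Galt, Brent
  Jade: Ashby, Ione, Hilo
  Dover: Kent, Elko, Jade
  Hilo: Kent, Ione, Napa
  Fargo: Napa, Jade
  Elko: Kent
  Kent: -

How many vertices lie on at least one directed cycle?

6

A vertex is on a directed cycle iff it belongs to a strongly connected component of size ≥ 2 (or has a self-loop).
The vertices on cycles are {Hilo, Ione, Jade, Ashby, Dover, Fargo} — 6 in total.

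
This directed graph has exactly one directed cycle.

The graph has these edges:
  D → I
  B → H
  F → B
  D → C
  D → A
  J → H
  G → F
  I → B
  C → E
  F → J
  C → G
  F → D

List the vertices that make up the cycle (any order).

C, D, F, G

DFS with gray/black marking from F:
F gray
  D gray
    A gray
    A black
    I gray
      B gray
        H gray
        H black
      B black
    I black
    C gray
      E gray
      E black
      G gray
        G→F: F is gray → back edge
Back edge closes the cycle F → D → C → G → F; its vertices are {C, D, F, G}.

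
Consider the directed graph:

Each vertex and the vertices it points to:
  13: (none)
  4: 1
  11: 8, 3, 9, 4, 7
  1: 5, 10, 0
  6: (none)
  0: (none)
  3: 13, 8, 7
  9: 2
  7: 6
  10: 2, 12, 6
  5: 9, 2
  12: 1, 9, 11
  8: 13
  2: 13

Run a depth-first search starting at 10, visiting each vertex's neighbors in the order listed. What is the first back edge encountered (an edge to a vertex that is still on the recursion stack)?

DFS from 10 (visiting each vertex's neighbors in the order listed); mark gray on enter, black on exit:
10 gray
  2 gray
    13 gray
    13 black
  2 black
  12 gray
    1 gray
      5 gray
        9 gray
          9→2: 2 black — skip
        9 black
        5→2: 2 black — skip
      5 black
      1→10: 10 is gray → back edge
First back edge: 1 → 10.

1→10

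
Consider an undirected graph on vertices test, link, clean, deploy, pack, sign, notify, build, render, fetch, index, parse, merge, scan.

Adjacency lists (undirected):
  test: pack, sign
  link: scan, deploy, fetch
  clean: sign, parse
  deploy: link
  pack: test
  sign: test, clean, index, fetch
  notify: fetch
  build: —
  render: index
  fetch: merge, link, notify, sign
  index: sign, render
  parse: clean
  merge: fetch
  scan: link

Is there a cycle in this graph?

DFS, tracking each vertex's parent; an edge to a visited non-parent vertex closes a cycle.
Start from fetch:
visit fetch (parent –)
  visit merge (parent fetch)
    merge–fetch: parent, skip
  visit link (parent fetch)
    visit scan (parent link)
      scan–link: parent, skip
    visit deploy (parent link)
      deploy–link: parent, skip
    link–fetch: parent, skip
  visit notify (parent fetch)
    notify–fetch: parent, skip
  visit sign (parent fetch)
    visit test (parent sign)
      visit pack (parent test)
        pack–test: parent, skip
      test–sign: parent, skip
    visit clean (parent sign)
      clean–sign: parent, skip
      visit parse (parent clean)
        parse–clean: parent, skip
    visit index (parent sign)
      index–sign: parent, skip
      visit render (parent index)
        render–index: parent, skip
    sign–fetch: parent, skip
visit build (parent –)
No non-parent visited neighbor found — the graph is a forest.

No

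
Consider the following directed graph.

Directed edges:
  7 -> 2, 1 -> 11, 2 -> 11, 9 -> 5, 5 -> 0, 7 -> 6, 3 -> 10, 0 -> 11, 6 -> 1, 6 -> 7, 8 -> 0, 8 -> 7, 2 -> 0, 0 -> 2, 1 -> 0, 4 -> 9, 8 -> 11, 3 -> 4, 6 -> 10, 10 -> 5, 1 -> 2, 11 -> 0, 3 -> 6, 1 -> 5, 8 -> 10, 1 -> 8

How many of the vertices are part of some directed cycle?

7

A vertex is on a directed cycle iff it belongs to a strongly connected component of size ≥ 2 (or has a self-loop).
The vertices on cycles are {0, 1, 2, 6, 7, 8, 11} — 7 in total.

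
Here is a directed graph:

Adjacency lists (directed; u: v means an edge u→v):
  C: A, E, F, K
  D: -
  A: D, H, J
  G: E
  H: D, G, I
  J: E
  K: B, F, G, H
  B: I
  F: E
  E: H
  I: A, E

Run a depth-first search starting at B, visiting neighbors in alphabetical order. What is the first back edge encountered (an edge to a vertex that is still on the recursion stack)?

E->H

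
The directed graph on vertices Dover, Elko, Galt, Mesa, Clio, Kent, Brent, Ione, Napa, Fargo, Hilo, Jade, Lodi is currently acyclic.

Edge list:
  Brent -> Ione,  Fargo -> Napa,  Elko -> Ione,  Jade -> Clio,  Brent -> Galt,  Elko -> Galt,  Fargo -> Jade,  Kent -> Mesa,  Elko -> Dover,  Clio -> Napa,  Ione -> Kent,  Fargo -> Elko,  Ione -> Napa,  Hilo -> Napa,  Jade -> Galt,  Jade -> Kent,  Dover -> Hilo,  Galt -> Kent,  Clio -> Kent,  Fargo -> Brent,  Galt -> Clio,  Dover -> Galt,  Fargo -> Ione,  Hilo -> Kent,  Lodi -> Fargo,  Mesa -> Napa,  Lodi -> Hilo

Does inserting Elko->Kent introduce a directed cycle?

No

Adding Elko→Kent creates a cycle iff Kent can already reach Elko.
Explore from Kent: no path reaches Elko. The graph stays acyclic.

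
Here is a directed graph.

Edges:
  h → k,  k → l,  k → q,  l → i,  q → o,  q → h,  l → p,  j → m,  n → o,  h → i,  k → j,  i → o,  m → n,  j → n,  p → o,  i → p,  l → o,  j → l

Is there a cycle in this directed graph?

Yes

DFS with white/gray/black marking, starting from h:
h gray
  i gray
    o gray
    o black
    p gray
      p→o: o black — skip
    p black
  i black
  k gray
    l gray
      l→p: p black — skip
      l→i: i black — skip
      l→o: o black — skip
    l black
    q gray
      q→o: o black — skip
      q→h: h is gray → back edge
Back edge found, so a cycle exists: h → k → q → h.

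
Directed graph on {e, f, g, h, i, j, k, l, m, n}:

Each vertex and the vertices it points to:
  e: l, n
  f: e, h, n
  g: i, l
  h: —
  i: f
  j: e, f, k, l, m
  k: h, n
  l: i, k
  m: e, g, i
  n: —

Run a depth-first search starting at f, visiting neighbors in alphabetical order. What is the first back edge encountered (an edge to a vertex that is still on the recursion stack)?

DFS from f (visiting neighbors in alphabetical order); mark gray on enter, black on exit:
f gray
  e gray
    l gray
      i gray
        i→f: f is gray → back edge
First back edge: i → f.

i→f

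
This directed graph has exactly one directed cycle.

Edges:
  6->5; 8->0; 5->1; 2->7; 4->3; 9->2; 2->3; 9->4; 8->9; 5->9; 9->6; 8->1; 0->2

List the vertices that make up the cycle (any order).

5, 6, 9

DFS with gray/black marking from 9:
9 gray
  2 gray
    7 gray
    7 black
    3 gray
    3 black
  2 black
  4 gray
    4→3: 3 black — skip
  4 black
  6 gray
    5 gray
      5→9: 9 is gray → back edge
Back edge closes the cycle 9 → 6 → 5 → 9; its vertices are {5, 6, 9}.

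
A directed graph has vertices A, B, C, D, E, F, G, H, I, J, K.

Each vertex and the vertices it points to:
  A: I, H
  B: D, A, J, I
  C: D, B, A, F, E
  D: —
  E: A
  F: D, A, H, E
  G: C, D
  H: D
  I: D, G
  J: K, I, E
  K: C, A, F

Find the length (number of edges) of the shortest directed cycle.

For each vertex v, BFS finds the shortest path from v back to v.
The shortest such closed walk is J → K → C → B → J, length 4.

4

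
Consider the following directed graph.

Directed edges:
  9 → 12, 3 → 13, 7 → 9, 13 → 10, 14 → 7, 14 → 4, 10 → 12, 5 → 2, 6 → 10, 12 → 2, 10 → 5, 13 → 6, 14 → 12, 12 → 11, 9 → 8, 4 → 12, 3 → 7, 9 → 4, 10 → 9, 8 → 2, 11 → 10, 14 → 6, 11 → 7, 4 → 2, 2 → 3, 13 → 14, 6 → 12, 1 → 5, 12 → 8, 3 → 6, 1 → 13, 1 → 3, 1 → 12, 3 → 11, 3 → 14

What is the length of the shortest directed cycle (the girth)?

For each vertex v, BFS finds the shortest path from v back to v.
The shortest such closed walk is 11 → 10 → 12 → 11, length 3.

3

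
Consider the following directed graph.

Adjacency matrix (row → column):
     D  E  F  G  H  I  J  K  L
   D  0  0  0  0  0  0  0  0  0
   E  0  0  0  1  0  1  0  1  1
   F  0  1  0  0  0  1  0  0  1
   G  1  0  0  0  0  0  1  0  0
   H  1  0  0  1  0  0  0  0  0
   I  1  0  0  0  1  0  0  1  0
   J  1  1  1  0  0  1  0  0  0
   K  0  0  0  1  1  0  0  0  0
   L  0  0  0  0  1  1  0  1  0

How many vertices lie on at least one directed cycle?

8

A vertex is on a directed cycle iff it belongs to a strongly connected component of size ≥ 2 (or has a self-loop).
The vertices on cycles are {E, F, G, H, I, J, K, L} — 8 in total.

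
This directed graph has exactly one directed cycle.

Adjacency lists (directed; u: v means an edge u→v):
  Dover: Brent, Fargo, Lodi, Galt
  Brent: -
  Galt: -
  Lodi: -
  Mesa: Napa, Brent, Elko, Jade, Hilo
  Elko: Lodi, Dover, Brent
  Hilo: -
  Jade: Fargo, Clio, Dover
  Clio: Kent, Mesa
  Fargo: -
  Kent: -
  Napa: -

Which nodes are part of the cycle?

DFS with gray/black marking from Mesa:
Mesa gray
  Napa gray
  Napa black
  Brent gray
  Brent black
  Elko gray
    Lodi gray
    Lodi black
    Dover gray
      Dover→Brent: Brent black — skip
      Fargo gray
      Fargo black
      Dover→Lodi: Lodi black — skip
      Galt gray
      Galt black
    Dover black
    Elko→Brent: Brent black — skip
  Elko black
  Jade gray
    Jade→Fargo: Fargo black — skip
    Clio gray
      Kent gray
      Kent black
      Clio→Mesa: Mesa is gray → back edge
Back edge closes the cycle Mesa → Jade → Clio → Mesa; its vertices are {Clio, Jade, Mesa}.

Clio, Jade, Mesa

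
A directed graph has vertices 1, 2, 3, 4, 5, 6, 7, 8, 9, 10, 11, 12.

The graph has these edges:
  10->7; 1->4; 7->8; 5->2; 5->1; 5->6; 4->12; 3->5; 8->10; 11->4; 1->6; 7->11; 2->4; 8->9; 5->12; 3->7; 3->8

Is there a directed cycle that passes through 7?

Yes

7 is on a cycle iff 7 can reach itself via ≥1 edge.
7 → 8 → 10 → 7 — yes.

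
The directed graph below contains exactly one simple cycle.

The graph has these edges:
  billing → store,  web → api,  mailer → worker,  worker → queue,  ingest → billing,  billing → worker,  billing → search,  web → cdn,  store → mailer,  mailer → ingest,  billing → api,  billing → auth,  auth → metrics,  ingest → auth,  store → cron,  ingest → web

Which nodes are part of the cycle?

store, ingest, mailer, billing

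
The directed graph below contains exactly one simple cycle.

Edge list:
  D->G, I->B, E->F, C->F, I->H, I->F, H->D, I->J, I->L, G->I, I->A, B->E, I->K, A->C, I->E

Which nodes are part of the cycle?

D, G, H, I

DFS with gray/black marking from G:
G gray
  I gray
    A gray
      C gray
        F gray
        F black
      C black
    A black
    K gray
    K black
    E gray
      E→F: F black — skip
    E black
    I→F: F black — skip
    L gray
    L black
    B gray
      B→E: E black — skip
    B black
    J gray
    J black
    H gray
      D gray
        D→G: G is gray → back edge
Back edge closes the cycle G → I → H → D → G; its vertices are {D, G, H, I}.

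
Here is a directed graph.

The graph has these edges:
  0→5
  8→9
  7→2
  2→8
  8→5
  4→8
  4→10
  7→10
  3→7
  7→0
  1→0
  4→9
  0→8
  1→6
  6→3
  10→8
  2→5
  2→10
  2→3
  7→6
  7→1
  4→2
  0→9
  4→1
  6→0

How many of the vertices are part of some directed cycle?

5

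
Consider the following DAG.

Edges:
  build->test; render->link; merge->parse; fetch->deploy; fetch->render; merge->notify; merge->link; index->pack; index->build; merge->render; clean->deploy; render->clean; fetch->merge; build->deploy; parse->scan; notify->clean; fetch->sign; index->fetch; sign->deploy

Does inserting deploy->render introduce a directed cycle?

Adding deploy→render creates a cycle iff render can already reach deploy.
Path from render: render → clean → deploy.
So render → … → deploy → render is a cycle.

Yes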